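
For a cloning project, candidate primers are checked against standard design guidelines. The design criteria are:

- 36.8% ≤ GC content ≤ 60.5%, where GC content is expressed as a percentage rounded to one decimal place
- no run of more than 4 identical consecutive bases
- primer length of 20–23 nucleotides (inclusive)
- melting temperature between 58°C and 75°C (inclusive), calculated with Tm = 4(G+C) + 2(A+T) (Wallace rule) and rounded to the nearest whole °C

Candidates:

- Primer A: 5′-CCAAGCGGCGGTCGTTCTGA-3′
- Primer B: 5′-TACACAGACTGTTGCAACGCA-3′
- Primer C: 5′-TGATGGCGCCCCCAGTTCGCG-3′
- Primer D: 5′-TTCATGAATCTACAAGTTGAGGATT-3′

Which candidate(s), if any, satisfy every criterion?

Primer A (20 nt, A=3 T=4 G=7 C=6): GC 13/20 = 65.0%, outside 36.8–60.5% ✗; longest run = 2 ✓; length 20 ✓; Tm = 2·7 + 4·13 = 66°C ✓ — fails.
Primer B (21 nt, A=7 T=4 G=4 C=6): GC 10/21 = 47.6% ✓; longest run = 2 ✓; length 21 ✓; Tm = 2·11 + 4·10 = 62°C ✓ — passes.
Primer C (21 nt, A=2 T=4 G=7 C=8): GC 15/21 = 71.4%, outside 36.8–60.5% ✗; longest run = 5, exceeds 4 ✗; length 21 ✓; Tm = 2·6 + 4·15 = 72°C ✓ — fails.
Primer D (25 nt, A=8 T=9 G=5 C=3): GC 8/25 = 32.0%, outside 36.8–60.5% ✗; longest run = 2 ✓; length 25, outside 20–23 ✗; Tm = 2·17 + 4·8 = 66°C ✓ — fails.

Primer B only.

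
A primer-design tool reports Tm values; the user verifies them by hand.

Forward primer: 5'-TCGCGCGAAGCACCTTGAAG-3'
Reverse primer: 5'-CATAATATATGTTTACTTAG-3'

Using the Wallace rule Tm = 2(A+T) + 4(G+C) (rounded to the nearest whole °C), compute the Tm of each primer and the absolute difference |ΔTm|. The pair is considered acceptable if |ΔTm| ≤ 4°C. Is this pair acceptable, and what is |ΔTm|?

|ΔTm| = 16°C; the pair is not acceptable.

Forward: A=5 T=3 G=6 C=6 → Tm = 2·8 + 4·12 = 64°C.
Reverse: A=7 T=9 G=2 C=2 → Tm = 2·16 + 4·4 = 48°C.
|ΔTm| = |64 − 48| = 16°C, > 4°C.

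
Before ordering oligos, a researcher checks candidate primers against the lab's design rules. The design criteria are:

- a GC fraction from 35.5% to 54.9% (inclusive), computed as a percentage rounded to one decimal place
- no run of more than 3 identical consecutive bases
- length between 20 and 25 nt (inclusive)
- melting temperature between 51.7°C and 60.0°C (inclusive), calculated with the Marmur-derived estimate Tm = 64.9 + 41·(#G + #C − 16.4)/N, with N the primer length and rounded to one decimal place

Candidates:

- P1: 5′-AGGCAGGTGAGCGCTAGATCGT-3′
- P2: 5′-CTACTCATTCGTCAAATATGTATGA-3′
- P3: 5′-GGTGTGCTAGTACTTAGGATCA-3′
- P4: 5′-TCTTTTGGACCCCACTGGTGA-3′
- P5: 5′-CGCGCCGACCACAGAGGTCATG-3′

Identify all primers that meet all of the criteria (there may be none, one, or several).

P1 (22 nt, A=5 T=4 G=9 C=4): GC 13/22 = 59.1%, outside 35.5–54.9% ✗; longest run = 2 ✓; length 22 ✓; Tm = 64.9 + 41·(13 − 16.4)/22 = 58.6°C ✓ — fails.
P2 (25 nt, A=8 T=9 G=3 C=5): GC 8/25 = 32.0%, outside 35.5–54.9% ✗; longest run = 3 ✓; length 25 ✓; Tm = 64.9 + 41·(8 − 16.4)/25 = 51.1°C, outside 51.7–60.0°C ✗ — fails.
P3 (22 nt, A=5 T=7 G=7 C=3): GC 10/22 = 45.5% ✓; longest run = 2 ✓; length 22 ✓; Tm = 64.9 + 41·(10 − 16.4)/22 = 53.0°C ✓ — passes.
P4 (21 nt, A=3 T=7 G=5 C=6): GC 11/21 = 52.4% ✓; longest run = 4, exceeds 3 ✗; length 21 ✓; Tm = 64.9 + 41·(11 − 16.4)/21 = 54.4°C ✓ — fails.
P5 (22 nt, A=5 T=2 G=7 C=8): GC 15/22 = 68.2%, outside 35.5–54.9% ✗; longest run = 2 ✓; length 22 ✓; Tm = 64.9 + 41·(15 − 16.4)/22 = 62.3°C, outside 51.7–60.0°C ✗ — fails.

P3 only.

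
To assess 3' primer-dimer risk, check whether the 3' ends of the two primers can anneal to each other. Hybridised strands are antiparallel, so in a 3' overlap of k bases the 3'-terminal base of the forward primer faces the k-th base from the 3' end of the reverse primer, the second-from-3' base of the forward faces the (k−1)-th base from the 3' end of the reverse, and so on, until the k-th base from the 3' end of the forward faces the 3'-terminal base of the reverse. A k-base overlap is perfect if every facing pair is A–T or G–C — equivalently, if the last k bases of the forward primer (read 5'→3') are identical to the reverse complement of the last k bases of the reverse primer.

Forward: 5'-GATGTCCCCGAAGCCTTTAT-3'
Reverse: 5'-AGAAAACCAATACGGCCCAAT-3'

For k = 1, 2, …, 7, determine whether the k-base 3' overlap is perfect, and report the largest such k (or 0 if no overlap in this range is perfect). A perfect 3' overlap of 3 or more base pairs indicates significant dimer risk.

Longest perfect overlap: 2 complementary base pairs; below the dimer-risk threshold (threshold 3).

Last 7 bases (5'→3') — forward …CCTTTAT, reverse …GCCCAAT.
Reverse complement of the reverse primer's last 7 bases: ATTGGGC; its first k bases are the reverse complement of the reverse primer's last k bases, so a perfect k-base overlap needs the forward primer's last k bases to equal them.
Comparing (forward last k vs required): k=1: T vs A ✗; k=2: AT vs AT ✓; k=3: TAT vs ATT ✗; k=4: TTAT vs ATTG ✗; k=5: TTTAT vs ATTGG ✗; k=6: CTTTAT vs ATTGGG ✗; k=7: CCTTTAT vs ATTGGGC ✗.
Only k = 2 is perfect, so the longest perfect 3' overlap is 2.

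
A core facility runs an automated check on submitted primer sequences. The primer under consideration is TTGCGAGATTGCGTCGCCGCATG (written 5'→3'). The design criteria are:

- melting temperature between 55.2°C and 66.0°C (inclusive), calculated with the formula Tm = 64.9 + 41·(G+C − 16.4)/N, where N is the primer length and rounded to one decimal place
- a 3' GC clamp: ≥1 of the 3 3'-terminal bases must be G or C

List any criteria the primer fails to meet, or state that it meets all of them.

Meets all criteria.

Base counts: A=3, T=6, G=8, C=6 (length 23).
Tm: Tm = 64.9 + 41·(14 − 16.4)/23 = 60.6°C ✓
GC clamp: 3' end ATG has 1 G/C ✓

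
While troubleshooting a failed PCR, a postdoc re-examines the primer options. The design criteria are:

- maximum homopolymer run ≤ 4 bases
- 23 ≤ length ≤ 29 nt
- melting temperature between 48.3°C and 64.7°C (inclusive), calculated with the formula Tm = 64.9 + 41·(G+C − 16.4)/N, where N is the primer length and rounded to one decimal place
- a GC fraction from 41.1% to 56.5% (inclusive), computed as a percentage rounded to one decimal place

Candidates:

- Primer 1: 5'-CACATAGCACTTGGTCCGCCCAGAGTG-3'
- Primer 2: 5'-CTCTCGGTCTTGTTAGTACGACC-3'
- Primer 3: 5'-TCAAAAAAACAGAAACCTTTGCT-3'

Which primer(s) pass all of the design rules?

Primer 2 only.

Primer 1 (27 nt, A=6 T=5 G=7 C=9): longest run = 3 ✓; length 27 ✓; Tm = 64.9 + 41·(16 − 16.4)/27 = 64.3°C ✓; GC 16/27 = 59.3%, outside 41.1–56.5% ✗ — fails.
Primer 2 (23 nt, A=3 T=8 G=5 C=7): longest run = 2 ✓; length 23 ✓; Tm = 64.9 + 41·(12 − 16.4)/23 = 57.1°C ✓; GC 12/23 = 52.2% ✓ — passes.
Primer 3 (23 nt, A=11 T=5 G=2 C=5): longest run = 7, exceeds 4 ✗; length 23 ✓; Tm = 64.9 + 41·(7 − 16.4)/23 = 48.1°C, outside 48.3–64.7°C ✗; GC 7/23 = 30.4%, outside 41.1–56.5% ✗ — fails.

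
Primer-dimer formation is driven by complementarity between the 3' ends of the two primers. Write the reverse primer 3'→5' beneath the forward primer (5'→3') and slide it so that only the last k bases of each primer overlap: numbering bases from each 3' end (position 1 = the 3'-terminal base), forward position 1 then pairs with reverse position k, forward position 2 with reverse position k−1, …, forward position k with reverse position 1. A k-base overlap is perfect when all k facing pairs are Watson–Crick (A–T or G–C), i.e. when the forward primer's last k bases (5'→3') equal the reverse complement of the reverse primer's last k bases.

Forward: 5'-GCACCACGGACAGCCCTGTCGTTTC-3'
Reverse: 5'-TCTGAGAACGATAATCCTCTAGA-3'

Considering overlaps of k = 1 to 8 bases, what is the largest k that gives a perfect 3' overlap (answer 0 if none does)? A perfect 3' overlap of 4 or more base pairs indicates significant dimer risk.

Last 8 bases (5'→3') — forward …GTCGTTTC, reverse …CCTCTAGA.
Reverse complement of the reverse primer's last 8 bases: TCTAGAGG; its first k bases are the reverse complement of the reverse primer's last k bases, so a perfect k-base overlap needs the forward primer's last k bases to equal them.
Comparing (forward last k vs required): k=1: C vs T ✗; k=2: TC vs TC ✓; k=3: TTC vs TCT ✗; k=4: TTTC vs TCTA ✗; k=5: GTTTC vs TCTAG ✗; k=6: CGTTTC vs TCTAGA ✗; k=7: TCGTTTC vs TCTAGAG ✗; k=8: GTCGTTTC vs TCTAGAGG ✗.
Only k = 2 is perfect, so the longest perfect 3' overlap is 2.

Longest perfect overlap: 2 complementary base pairs; below the dimer-risk threshold (threshold 4).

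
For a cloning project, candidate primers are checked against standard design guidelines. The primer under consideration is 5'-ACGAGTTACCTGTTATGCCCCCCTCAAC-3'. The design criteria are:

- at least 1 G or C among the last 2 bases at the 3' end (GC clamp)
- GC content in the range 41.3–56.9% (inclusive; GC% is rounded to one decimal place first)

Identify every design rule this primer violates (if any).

Meets all criteria.

Base counts: A=6, T=7, G=4, C=11 (length 28).
GC clamp: 3' end AC has 1 G/C ✓
GC content: GC 15/28 = 53.6% ✓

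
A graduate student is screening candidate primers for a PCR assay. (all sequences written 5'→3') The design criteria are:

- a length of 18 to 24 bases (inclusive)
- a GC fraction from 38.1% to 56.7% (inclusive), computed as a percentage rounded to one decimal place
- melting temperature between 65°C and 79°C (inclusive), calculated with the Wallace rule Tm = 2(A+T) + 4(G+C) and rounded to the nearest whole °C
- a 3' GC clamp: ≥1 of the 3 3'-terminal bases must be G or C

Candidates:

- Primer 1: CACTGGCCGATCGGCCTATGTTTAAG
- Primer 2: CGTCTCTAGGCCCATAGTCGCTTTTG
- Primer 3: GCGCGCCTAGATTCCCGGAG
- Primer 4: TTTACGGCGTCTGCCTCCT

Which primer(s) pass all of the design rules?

Primer 1 (26 nt, A=5 T=7 G=7 C=7): length 26, outside 18–24 ✗; GC 14/26 = 53.8% ✓; Tm = 2·12 + 4·14 = 80°C, outside 65–79°C ✗; 3' end AAG has 1 G/C ✓ — fails.
Primer 2 (26 nt, A=3 T=9 G=6 C=8): length 26, outside 18–24 ✗; GC 14/26 = 53.8% ✓; Tm = 2·12 + 4·14 = 80°C, outside 65–79°C ✗; 3' end TTG has 1 G/C ✓ — fails.
Primer 3 (20 nt, A=3 T=3 G=7 C=7): length 20 ✓; GC 14/20 = 70.0%, outside 38.1–56.7% ✗; Tm = 2·6 + 4·14 = 68°C ✓; 3' end GAG has 2 G/C ✓ — fails.
Primer 4 (19 nt, A=1 T=7 G=4 C=7): length 19 ✓; GC 11/19 = 57.9%, outside 38.1–56.7% ✗; Tm = 2·8 + 4·11 = 60°C, outside 65–79°C ✗; 3' end CCT has 2 G/C ✓ — fails.

None of the candidates satisfy all criteria.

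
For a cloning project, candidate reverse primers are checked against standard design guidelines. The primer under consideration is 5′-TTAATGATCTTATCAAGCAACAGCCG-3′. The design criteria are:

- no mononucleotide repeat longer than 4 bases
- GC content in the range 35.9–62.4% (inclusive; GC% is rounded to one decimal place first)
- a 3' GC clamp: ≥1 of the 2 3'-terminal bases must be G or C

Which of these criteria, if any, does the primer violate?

Base counts: A=9, T=7, G=4, C=6 (length 26).
homopolymer run: longest run = 2 ✓
GC content: GC 10/26 = 38.5% ✓
GC clamp: 3' end CG has 2 G/C ✓

Meets all criteria.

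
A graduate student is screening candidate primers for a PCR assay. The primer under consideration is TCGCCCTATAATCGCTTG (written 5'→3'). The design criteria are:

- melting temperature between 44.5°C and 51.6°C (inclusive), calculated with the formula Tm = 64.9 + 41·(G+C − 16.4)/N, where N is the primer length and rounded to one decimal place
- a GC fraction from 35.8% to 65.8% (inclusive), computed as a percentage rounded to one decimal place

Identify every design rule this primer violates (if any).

Base counts: A=3, T=6, G=3, C=6 (length 18).
Tm: Tm = 64.9 + 41·(9 − 16.4)/18 = 48.0°C ✓
GC content: GC 9/18 = 50.0% ✓

Meets all criteria.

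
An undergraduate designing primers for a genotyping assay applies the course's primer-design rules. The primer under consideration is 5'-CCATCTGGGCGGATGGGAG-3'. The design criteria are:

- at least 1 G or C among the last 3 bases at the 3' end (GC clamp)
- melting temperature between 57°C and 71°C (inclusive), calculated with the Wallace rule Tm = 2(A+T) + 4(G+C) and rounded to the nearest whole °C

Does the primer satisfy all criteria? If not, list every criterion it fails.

Base counts: A=3, T=3, G=9, C=4 (length 19).
GC clamp: 3' end GAG has 2 G/C ✓
Tm: Tm = 2·6 + 4·13 = 64°C ✓

Meets all criteria.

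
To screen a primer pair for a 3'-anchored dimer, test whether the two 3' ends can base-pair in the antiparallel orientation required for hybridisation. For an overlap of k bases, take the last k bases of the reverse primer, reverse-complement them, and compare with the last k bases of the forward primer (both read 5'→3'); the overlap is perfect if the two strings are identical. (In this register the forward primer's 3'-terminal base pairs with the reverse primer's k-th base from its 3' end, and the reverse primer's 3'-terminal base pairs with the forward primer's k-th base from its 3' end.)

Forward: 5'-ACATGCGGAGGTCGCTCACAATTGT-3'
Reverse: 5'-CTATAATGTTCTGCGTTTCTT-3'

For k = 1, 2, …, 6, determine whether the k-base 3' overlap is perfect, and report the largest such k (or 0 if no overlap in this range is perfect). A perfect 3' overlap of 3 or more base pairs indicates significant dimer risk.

Last 6 bases (5'→3') — forward …AATTGT, reverse …TTTCTT.
Reverse complement of the reverse primer's last 6 bases: AAGAAA; its first k bases are the reverse complement of the reverse primer's last k bases, so a perfect k-base overlap needs the forward primer's last k bases to equal them.
Comparing (forward last k vs required): k=1: T vs A ✗; k=2: GT vs AA ✗; k=3: TGT vs AAG ✗; k=4: TTGT vs AAGA ✗; k=5: ATTGT vs AAGAA ✗; k=6: AATTGT vs AAGAAA ✗.
No overlap length from 1 to 6 is perfect, so the longest perfect 3' overlap is 0.

Longest perfect overlap: 0 complementary base pairs; below the dimer-risk threshold (threshold 3).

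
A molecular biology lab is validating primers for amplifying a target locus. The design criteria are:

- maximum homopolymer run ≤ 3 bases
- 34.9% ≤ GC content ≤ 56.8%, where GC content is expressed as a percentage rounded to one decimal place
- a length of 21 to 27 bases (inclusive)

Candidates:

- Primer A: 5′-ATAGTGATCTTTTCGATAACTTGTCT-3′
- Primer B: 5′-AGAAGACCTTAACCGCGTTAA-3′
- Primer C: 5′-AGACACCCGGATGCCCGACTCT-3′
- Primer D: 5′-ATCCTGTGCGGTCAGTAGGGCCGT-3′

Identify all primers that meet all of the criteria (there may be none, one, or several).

Primer A (26 nt, A=6 T=12 G=4 C=4): longest run = 4, exceeds 3 ✗; GC 8/26 = 30.8%, outside 34.9–56.8% ✗; length 26 ✓ — fails.
Primer B (21 nt, A=8 T=4 G=4 C=5): longest run = 2 ✓; GC 9/21 = 42.9% ✓; length 21 ✓ — passes.
Primer C (22 nt, A=5 T=3 G=5 C=9): longest run = 3 ✓; GC 14/22 = 63.6%, outside 34.9–56.8% ✗; length 22 ✓ — fails.
Primer D (24 nt, A=3 T=6 G=9 C=6): longest run = 3 ✓; GC 15/24 = 62.5%, outside 34.9–56.8% ✗; length 24 ✓ — fails.

Primer B only.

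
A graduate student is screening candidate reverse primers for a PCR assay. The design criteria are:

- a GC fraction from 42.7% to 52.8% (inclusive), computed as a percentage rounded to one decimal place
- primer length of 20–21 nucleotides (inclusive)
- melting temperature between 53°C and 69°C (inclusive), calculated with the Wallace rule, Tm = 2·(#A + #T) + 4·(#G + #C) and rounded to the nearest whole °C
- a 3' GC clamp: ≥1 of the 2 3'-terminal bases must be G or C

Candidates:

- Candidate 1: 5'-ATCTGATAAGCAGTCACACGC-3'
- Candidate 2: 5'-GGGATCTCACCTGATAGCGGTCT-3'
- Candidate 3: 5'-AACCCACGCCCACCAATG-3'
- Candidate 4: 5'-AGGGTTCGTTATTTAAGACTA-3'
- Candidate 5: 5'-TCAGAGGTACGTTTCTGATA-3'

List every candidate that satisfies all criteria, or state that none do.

Candidate 1 (21 nt, A=7 T=4 G=4 C=6): GC 10/21 = 47.6% ✓; length 21 ✓; Tm = 2·11 + 4·10 = 62°C ✓; 3' end GC has 2 G/C ✓ — passes.
Candidate 2 (23 nt, A=4 T=6 G=7 C=6): GC 13/23 = 56.5%, outside 42.7–52.8% ✗; length 23, outside 20–21 ✗; Tm = 2·10 + 4·13 = 72°C, outside 53–69°C ✗; 3' end CT has 1 G/C ✓ — fails.
Candidate 3 (18 nt, A=6 T=1 G=2 C=9): GC 11/18 = 61.1%, outside 42.7–52.8% ✗; length 18, outside 20–21 ✗; Tm = 2·7 + 4·11 = 58°C ✓; 3' end TG has 1 G/C ✓ — fails.
Candidate 4 (21 nt, A=6 T=8 G=5 C=2): GC 7/21 = 33.3%, outside 42.7–52.8% ✗; length 21 ✓; Tm = 2·14 + 4·7 = 56°C ✓; 3' end TA has 0 G/C, need ≥1 ✗ — fails.
Candidate 5 (20 nt, A=5 T=7 G=5 C=3): GC 8/20 = 40.0%, outside 42.7–52.8% ✗; length 20 ✓; Tm = 2·12 + 4·8 = 56°C ✓; 3' end TA has 0 G/C, need ≥1 ✗ — fails.

Candidate 1 only.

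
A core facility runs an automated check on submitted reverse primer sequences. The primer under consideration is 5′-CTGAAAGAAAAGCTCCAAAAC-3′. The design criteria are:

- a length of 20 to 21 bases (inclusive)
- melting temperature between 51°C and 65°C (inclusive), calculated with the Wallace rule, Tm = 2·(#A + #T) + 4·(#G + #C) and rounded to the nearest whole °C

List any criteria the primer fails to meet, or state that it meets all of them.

Base counts: A=11, T=2, G=3, C=5 (length 21).
length: length 21 ✓
Tm: Tm = 2·13 + 4·8 = 58°C ✓

Meets all criteria.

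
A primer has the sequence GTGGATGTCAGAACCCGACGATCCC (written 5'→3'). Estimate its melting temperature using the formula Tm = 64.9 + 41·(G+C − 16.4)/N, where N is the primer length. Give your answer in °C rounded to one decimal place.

62.6°C

Base counts: A=6, T=4, G=7, C=8; G+C = 15, N = 25.
Tm = 64.9 + 41·(15 − 16.4)/25 = 64.9 + -57.40/25 = 62.6°C.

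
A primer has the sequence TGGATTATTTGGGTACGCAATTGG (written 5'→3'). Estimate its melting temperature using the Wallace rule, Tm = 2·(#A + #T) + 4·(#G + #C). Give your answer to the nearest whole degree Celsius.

68°C

Base counts: A=5, T=9, G=8, C=2 (length 24).
Tm = 2·(5+9) + 4·(8+2) = 2·14 + 4·10 = 28 + 40 = 68°C.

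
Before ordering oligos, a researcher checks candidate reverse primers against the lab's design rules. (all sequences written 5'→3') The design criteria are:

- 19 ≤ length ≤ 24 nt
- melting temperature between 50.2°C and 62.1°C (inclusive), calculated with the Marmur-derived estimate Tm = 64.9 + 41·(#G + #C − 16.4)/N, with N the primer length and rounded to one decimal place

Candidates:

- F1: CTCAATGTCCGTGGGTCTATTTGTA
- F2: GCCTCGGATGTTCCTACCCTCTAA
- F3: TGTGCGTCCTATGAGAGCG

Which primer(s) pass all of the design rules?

F2 and F3.

F1 (25 nt, A=4 T=10 G=6 C=5): length 25, outside 19–24 ✗; Tm = 64.9 + 41·(11 − 16.4)/25 = 56.0°C ✓ — fails.
F2 (24 nt, A=4 T=7 G=4 C=9): length 24 ✓; Tm = 64.9 + 41·(13 − 16.4)/24 = 59.1°C ✓ — passes.
F3 (19 nt, A=3 T=5 G=7 C=4): length 19 ✓; Tm = 64.9 + 41·(11 − 16.4)/19 = 53.2°C ✓ — passes.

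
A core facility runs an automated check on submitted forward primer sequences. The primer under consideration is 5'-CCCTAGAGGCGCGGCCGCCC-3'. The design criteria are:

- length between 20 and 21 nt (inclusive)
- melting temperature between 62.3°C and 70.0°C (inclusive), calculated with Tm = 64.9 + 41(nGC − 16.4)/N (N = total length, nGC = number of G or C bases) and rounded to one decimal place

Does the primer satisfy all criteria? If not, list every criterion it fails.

Meets all criteria.

Base counts: A=2, T=1, G=7, C=10 (length 20).
length: length 20 ✓
Tm: Tm = 64.9 + 41·(17 − 16.4)/20 = 66.1°C ✓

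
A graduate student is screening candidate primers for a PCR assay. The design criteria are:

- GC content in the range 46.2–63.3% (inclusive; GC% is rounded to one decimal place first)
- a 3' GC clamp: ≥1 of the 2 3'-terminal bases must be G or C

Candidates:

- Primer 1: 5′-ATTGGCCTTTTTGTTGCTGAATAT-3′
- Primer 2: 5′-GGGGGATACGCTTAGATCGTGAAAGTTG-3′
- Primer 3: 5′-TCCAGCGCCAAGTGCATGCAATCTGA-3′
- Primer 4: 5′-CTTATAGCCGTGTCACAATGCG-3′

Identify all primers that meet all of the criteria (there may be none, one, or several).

Primer 1 (24 nt, A=4 T=12 G=5 C=3): GC 8/24 = 33.3%, outside 46.2–63.3% ✗; 3' end AT has 0 G/C, need ≥1 ✗ — fails.
Primer 2 (28 nt, A=7 T=7 G=11 C=3): GC 14/28 = 50.0% ✓; 3' end TG has 1 G/C ✓ — passes.
Primer 3 (26 nt, A=7 T=5 G=6 C=8): GC 14/26 = 53.8% ✓; 3' end GA has 1 G/C ✓ — passes.
Primer 4 (22 nt, A=5 T=6 G=5 C=6): GC 11/22 = 50.0% ✓; 3' end CG has 2 G/C ✓ — passes.

Primer 2, Primer 3 and Primer 4.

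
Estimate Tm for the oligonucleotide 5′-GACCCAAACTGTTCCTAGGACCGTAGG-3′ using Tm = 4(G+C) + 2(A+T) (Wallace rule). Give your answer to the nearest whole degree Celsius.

Base counts: A=7, T=5, G=7, C=8 (length 27).
Tm = 2·(7+5) + 4·(7+8) = 2·12 + 4·15 = 24 + 60 = 84°C.

84°C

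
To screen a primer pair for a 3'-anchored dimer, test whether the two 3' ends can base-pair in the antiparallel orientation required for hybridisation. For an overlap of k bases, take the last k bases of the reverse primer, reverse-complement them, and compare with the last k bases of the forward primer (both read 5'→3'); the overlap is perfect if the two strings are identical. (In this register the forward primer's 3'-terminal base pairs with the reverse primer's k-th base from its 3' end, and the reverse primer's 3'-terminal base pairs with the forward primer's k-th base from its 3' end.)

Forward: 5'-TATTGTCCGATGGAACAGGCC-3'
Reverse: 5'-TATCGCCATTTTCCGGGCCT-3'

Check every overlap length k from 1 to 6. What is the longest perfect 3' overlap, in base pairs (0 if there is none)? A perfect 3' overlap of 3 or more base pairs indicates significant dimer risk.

Longest perfect overlap: 5 complementary base pairs; significant dimer risk (threshold 3).

Last 6 bases (5'→3') — forward …CAGGCC, reverse …GGGCCT.
Reverse complement of the reverse primer's last 6 bases: AGGCCC; its first k bases are the reverse complement of the reverse primer's last k bases, so a perfect k-base overlap needs the forward primer's last k bases to equal them.
Comparing (forward last k vs required): k=1: C vs A ✗; k=2: CC vs AG ✗; k=3: GCC vs AGG ✗; k=4: GGCC vs AGGC ✗; k=5: AGGCC vs AGGCC ✓; k=6: CAGGCC vs AGGCCC ✗.
Only k = 5 is perfect, so the longest perfect 3' overlap is 5.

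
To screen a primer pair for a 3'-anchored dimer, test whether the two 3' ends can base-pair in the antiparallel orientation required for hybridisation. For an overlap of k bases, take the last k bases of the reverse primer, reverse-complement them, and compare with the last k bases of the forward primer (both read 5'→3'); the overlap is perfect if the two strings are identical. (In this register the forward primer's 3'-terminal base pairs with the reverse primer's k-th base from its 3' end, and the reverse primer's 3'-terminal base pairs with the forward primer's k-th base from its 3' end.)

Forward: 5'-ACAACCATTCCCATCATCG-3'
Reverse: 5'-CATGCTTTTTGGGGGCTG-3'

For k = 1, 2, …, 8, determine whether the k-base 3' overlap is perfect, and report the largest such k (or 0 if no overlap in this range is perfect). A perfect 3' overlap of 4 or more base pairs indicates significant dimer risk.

Longest perfect overlap: 0 complementary base pairs; below the dimer-risk threshold (threshold 4).

Last 8 bases (5'→3') — forward …CATCATCG, reverse …GGGGGCTG.
Reverse complement of the reverse primer's last 8 bases: CAGCCCCC; its first k bases are the reverse complement of the reverse primer's last k bases, so a perfect k-base overlap needs the forward primer's last k bases to equal them.
Comparing (forward last k vs required): k=1: G vs C ✗; k=2: CG vs CA ✗; k=3: TCG vs CAG ✗; k=4: ATCG vs CAGC ✗; k=5: CATCG vs CAGCC ✗; k=6: TCATCG vs CAGCCC ✗; k=7: ATCATCG vs CAGCCCC ✗; k=8: CATCATCG vs CAGCCCCC ✗.
No overlap length from 1 to 8 is perfect, so the longest perfect 3' overlap is 0.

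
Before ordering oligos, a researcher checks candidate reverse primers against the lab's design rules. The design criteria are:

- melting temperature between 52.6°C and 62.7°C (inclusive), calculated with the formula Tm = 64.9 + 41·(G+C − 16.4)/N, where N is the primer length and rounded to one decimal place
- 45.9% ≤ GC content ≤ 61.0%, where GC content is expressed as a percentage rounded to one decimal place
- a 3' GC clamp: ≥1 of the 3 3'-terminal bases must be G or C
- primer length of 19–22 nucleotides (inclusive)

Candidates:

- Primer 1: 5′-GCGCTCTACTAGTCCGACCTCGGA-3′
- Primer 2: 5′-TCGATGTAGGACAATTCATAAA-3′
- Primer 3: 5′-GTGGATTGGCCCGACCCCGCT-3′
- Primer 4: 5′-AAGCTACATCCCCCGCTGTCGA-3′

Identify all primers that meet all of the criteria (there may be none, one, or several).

Primer 4 only.

Primer 1 (24 nt, A=4 T=5 G=6 C=9): Tm = 64.9 + 41·(15 − 16.4)/24 = 62.5°C ✓; GC 15/24 = 62.5%, outside 45.9–61.0% ✗; 3' end GGA has 2 G/C ✓; length 24, outside 19–22 ✗ — fails.
Primer 2 (22 nt, A=9 T=6 G=4 C=3): Tm = 64.9 + 41·(7 − 16.4)/22 = 47.4°C, outside 52.6–62.7°C ✗; GC 7/22 = 31.8%, outside 45.9–61.0% ✗; 3' end AAA has 0 G/C, need ≥1 ✗; length 22 ✓ — fails.
Primer 3 (21 nt, A=2 T=4 G=7 C=8): Tm = 64.9 + 41·(15 − 16.4)/21 = 62.2°C ✓; GC 15/21 = 71.4%, outside 45.9–61.0% ✗; 3' end GCT has 2 G/C ✓; length 21 ✓ — fails.
Primer 4 (22 nt, A=5 T=4 G=4 C=9): Tm = 64.9 + 41·(13 − 16.4)/22 = 58.6°C ✓; GC 13/22 = 59.1% ✓; 3' end CGA has 2 G/C ✓; length 22 ✓ — passes.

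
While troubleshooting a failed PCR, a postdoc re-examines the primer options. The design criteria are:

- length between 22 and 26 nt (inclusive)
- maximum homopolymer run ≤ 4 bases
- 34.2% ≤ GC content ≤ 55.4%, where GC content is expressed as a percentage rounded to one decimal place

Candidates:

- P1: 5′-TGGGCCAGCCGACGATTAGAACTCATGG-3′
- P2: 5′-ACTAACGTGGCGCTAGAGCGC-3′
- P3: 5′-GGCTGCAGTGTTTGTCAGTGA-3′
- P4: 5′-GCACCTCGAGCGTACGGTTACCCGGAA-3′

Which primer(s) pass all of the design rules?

None of the candidates satisfy all criteria.

P1 (28 nt, A=7 T=5 G=9 C=7): length 28, outside 22–26 ✗; longest run = 3 ✓; GC 16/28 = 57.1%, outside 34.2–55.4% ✗ — fails.
P2 (21 nt, A=5 T=3 G=7 C=6): length 21, outside 22–26 ✗; longest run = 2 ✓; GC 13/21 = 61.9%, outside 34.2–55.4% ✗ — fails.
P3 (21 nt, A=3 T=7 G=8 C=3): length 21, outside 22–26 ✗; longest run = 3 ✓; GC 11/21 = 52.4% ✓ — fails.
P4 (27 nt, A=6 T=4 G=8 C=9): length 27, outside 22–26 ✗; longest run = 3 ✓; GC 17/27 = 63.0%, outside 34.2–55.4% ✗ — fails.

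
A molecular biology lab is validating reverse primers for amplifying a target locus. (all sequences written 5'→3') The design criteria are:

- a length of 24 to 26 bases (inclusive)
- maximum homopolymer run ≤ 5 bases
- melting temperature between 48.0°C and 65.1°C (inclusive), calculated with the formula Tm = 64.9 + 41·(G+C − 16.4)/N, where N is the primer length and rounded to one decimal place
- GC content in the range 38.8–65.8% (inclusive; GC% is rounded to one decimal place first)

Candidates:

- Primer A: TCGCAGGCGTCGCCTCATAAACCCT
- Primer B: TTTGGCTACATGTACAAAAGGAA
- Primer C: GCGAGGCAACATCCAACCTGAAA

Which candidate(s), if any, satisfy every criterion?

Primer A (25 nt, A=5 T=5 G=5 C=10): length 25 ✓; longest run = 3 ✓; Tm = 64.9 + 41·(15 − 16.4)/25 = 62.6°C ✓; GC 15/25 = 60.0% ✓ — passes.
Primer B (23 nt, A=9 T=6 G=5 C=3): length 23, outside 24–26 ✗; longest run = 4 ✓; Tm = 64.9 + 41·(8 − 16.4)/23 = 49.9°C ✓; GC 8/23 = 34.8%, outside 38.8–65.8% ✗ — fails.
Primer C (23 nt, A=9 T=2 G=5 C=7): length 23, outside 24–26 ✗; longest run = 3 ✓; Tm = 64.9 + 41·(12 − 16.4)/23 = 57.1°C ✓; GC 12/23 = 52.2% ✓ — fails.

Primer A only.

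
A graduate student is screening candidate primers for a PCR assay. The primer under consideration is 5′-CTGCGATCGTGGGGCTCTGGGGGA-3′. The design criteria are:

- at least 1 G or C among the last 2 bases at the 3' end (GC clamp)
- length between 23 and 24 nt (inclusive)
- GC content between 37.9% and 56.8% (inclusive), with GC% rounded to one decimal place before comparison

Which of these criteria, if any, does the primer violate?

Base counts: A=2, T=5, G=12, C=5 (length 24).
GC clamp: 3' end GA has 1 G/C ✓
length: length 24 ✓
GC content: GC 17/24 = 70.8%, outside 37.9–56.8% ✗

Fails: GC content.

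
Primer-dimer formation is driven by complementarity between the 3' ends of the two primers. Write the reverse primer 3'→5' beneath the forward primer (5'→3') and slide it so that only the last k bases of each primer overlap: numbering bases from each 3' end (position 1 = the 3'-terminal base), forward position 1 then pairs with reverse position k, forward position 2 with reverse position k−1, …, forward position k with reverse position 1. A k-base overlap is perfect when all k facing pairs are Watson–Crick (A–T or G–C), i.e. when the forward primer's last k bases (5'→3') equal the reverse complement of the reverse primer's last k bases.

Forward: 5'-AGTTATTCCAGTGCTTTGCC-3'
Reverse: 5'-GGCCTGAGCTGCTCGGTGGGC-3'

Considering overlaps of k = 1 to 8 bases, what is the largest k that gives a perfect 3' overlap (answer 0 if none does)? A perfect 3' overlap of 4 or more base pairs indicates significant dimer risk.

Longest perfect overlap: 3 complementary base pairs; below the dimer-risk threshold (threshold 4).

Last 8 bases (5'→3') — forward …GCTTTGCC, reverse …CGGTGGGC.
Reverse complement of the reverse primer's last 8 bases: GCCCACCG; its first k bases are the reverse complement of the reverse primer's last k bases, so a perfect k-base overlap needs the forward primer's last k bases to equal them.
Comparing (forward last k vs required): k=1: C vs G ✗; k=2: CC vs GC ✗; k=3: GCC vs GCC ✓; k=4: TGCC vs GCCC ✗; k=5: TTGCC vs GCCCA ✗; k=6: TTTGCC vs GCCCAC ✗; k=7: CTTTGCC vs GCCCACC ✗; k=8: GCTTTGCC vs GCCCACCG ✗.
Only k = 3 is perfect, so the longest perfect 3' overlap is 3.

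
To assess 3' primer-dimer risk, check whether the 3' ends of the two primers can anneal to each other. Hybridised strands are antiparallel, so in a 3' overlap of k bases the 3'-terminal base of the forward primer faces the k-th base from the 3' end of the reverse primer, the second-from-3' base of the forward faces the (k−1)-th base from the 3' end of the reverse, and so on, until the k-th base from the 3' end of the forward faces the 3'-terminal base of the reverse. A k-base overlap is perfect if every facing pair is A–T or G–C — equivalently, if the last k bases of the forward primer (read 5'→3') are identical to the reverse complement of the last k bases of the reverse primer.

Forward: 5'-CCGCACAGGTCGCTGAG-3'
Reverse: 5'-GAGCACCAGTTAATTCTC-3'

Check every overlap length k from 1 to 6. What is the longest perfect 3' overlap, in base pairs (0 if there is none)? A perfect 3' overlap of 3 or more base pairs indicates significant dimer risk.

Longest perfect overlap: 3 complementary base pairs; significant dimer risk (threshold 3).

Last 6 bases (5'→3') — forward …GCTGAG, reverse …ATTCTC.
Reverse complement of the reverse primer's last 6 bases: GAGAAT; its first k bases are the reverse complement of the reverse primer's last k bases, so a perfect k-base overlap needs the forward primer's last k bases to equal them.
Comparing (forward last k vs required): k=1: G vs G ✓; k=2: AG vs GA ✗; k=3: GAG vs GAG ✓; k=4: TGAG vs GAGA ✗; k=5: CTGAG vs GAGAA ✗; k=6: GCTGAG vs GAGAAT ✗.
Perfect overlaps at k = 1, 3; the largest is 3.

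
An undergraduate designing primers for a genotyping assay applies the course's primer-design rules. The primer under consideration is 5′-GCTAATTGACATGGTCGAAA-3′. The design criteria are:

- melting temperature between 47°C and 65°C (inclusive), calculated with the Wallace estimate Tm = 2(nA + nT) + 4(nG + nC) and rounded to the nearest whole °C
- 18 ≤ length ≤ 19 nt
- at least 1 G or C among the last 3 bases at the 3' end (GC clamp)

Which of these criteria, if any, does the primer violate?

Fails: length, GC clamp.

Base counts: A=7, T=5, G=5, C=3 (length 20).
Tm: Tm = 2·12 + 4·8 = 56°C ✓
length: length 20, outside 18–19 ✗
GC clamp: 3' end AAA has 0 G/C, need ≥1 ✗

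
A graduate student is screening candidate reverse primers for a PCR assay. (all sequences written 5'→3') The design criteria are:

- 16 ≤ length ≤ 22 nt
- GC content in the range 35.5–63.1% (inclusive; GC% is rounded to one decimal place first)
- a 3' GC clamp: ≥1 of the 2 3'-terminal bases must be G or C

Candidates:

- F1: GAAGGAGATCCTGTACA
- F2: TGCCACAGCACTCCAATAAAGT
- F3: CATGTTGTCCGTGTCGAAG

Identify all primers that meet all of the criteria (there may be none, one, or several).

F1 (17 nt, A=6 T=3 G=5 C=3): length 17 ✓; GC 8/17 = 47.1% ✓; 3' end CA has 1 G/C ✓ — passes.
F2 (22 nt, A=8 T=4 G=3 C=7): length 22 ✓; GC 10/22 = 45.5% ✓; 3' end GT has 1 G/C ✓ — passes.
F3 (19 nt, A=3 T=6 G=6 C=4): length 19 ✓; GC 10/19 = 52.6% ✓; 3' end AG has 1 G/C ✓ — passes.

F1, F2 and F3.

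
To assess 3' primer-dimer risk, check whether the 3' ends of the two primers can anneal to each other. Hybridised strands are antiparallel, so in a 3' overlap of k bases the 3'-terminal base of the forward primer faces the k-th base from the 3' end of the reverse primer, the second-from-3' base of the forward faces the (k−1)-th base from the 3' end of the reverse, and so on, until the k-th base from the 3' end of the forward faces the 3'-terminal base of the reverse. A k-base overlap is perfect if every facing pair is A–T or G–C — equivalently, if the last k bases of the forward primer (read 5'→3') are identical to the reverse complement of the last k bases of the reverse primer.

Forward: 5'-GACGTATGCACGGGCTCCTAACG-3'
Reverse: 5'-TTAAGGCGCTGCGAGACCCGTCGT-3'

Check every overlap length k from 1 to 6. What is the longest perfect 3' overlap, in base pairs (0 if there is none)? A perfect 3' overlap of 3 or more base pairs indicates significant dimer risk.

Last 6 bases (5'→3') — forward …CTAACG, reverse …CGTCGT.
Reverse complement of the reverse primer's last 6 bases: ACGACG; its first k bases are the reverse complement of the reverse primer's last k bases, so a perfect k-base overlap needs the forward primer's last k bases to equal them.
Comparing (forward last k vs required): k=1: G vs A ✗; k=2: CG vs AC ✗; k=3: ACG vs ACG ✓; k=4: AACG vs ACGA ✗; k=5: TAACG vs ACGAC ✗; k=6: CTAACG vs ACGACG ✗.
Only k = 3 is perfect, so the longest perfect 3' overlap is 3.

Longest perfect overlap: 3 complementary base pairs; significant dimer risk (threshold 3).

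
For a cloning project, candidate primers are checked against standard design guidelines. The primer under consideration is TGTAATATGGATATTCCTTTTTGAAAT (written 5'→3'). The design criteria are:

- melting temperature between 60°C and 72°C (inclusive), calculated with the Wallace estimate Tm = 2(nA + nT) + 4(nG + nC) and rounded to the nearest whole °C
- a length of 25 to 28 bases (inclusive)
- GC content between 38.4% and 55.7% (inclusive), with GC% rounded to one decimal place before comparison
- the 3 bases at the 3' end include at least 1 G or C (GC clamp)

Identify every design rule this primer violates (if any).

Fails: GC content, GC clamp.

Base counts: A=8, T=13, G=4, C=2 (length 27).
Tm: Tm = 2·21 + 4·6 = 66°C ✓
length: length 27 ✓
GC content: GC 6/27 = 22.2%, outside 38.4–55.7% ✗
GC clamp: 3' end AAT has 0 G/C, need ≥1 ✗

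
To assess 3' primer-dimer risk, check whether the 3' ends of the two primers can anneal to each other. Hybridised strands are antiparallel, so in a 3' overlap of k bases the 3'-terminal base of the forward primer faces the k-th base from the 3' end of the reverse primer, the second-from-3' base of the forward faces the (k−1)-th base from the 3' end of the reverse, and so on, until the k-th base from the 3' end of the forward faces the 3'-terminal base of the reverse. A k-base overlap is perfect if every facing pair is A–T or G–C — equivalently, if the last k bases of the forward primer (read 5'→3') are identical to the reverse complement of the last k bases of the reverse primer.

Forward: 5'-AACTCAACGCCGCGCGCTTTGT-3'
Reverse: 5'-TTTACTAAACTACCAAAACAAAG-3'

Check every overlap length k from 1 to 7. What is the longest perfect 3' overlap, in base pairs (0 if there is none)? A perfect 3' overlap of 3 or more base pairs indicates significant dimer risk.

Longest perfect overlap: 6 complementary base pairs; significant dimer risk (threshold 3).

Last 7 bases (5'→3') — forward …GCTTTGT, reverse …AACAAAG.
Reverse complement of the reverse primer's last 7 bases: CTTTGTT; its first k bases are the reverse complement of the reverse primer's last k bases, so a perfect k-base overlap needs the forward primer's last k bases to equal them.
Comparing (forward last k vs required): k=1: T vs C ✗; k=2: GT vs CT ✗; k=3: TGT vs CTT ✗; k=4: TTGT vs CTTT ✗; k=5: TTTGT vs CTTTG ✗; k=6: CTTTGT vs CTTTGT ✓; k=7: GCTTTGT vs CTTTGTT ✗.
Only k = 6 is perfect, so the longest perfect 3' overlap is 6.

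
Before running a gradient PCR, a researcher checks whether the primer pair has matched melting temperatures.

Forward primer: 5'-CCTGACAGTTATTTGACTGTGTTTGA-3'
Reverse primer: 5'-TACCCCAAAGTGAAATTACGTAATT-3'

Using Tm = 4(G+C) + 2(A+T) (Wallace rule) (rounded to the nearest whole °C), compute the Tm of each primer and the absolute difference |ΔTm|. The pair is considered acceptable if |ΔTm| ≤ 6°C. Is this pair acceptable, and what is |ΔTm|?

|ΔTm| = 6°C; the pair is acceptable.

Forward: A=5 T=11 G=6 C=4 → Tm = 2·16 + 4·10 = 72°C.
Reverse: A=10 T=7 G=3 C=5 → Tm = 2·17 + 4·8 = 66°C.
|ΔTm| = |72 − 66| = 6°C, ≤ 6°C.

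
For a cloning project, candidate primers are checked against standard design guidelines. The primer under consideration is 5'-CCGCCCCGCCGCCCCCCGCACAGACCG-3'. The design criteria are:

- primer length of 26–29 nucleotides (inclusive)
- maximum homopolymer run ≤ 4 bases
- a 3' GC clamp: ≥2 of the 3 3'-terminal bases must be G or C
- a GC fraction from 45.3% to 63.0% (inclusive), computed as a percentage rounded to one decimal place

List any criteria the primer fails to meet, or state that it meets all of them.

Fails: homopolymer run, GC content.

Base counts: A=3, T=0, G=6, C=18 (length 27).
length: length 27 ✓
homopolymer run: longest run = 6, exceeds 4 ✗
GC clamp: 3' end CCG has 3 G/C ✓
GC content: GC 24/27 = 88.9%, outside 45.3–63.0% ✗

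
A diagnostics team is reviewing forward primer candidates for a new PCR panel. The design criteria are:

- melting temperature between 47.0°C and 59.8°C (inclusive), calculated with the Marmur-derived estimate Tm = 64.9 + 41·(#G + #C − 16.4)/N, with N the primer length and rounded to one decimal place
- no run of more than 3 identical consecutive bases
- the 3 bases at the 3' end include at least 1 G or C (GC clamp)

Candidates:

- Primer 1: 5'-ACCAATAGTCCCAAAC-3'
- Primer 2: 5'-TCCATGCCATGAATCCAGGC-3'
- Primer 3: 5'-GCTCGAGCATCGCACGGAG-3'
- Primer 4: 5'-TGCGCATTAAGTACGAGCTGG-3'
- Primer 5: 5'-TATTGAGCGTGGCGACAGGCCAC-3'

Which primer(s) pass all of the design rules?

Primer 1 (16 nt, A=7 T=2 G=1 C=6): Tm = 64.9 + 41·(7 − 16.4)/16 = 40.8°C, outside 47.0–59.8°C ✗; longest run = 3 ✓; 3' end AAC has 1 G/C ✓ — fails.
Primer 2 (20 nt, A=5 T=4 G=4 C=7): Tm = 64.9 + 41·(11 − 16.4)/20 = 53.8°C ✓; longest run = 2 ✓; 3' end GGC has 3 G/C ✓ — passes.
Primer 3 (19 nt, A=4 T=2 G=7 C=6): Tm = 64.9 + 41·(13 − 16.4)/19 = 57.6°C ✓; longest run = 2 ✓; 3' end GAG has 2 G/C ✓ — passes.
Primer 4 (21 nt, A=5 T=5 G=7 C=4): Tm = 64.9 + 41·(11 − 16.4)/21 = 54.4°C ✓; longest run = 2 ✓; 3' end TGG has 2 G/C ✓ — passes.
Primer 5 (23 nt, A=5 T=4 G=8 C=6): Tm = 64.9 + 41·(14 − 16.4)/23 = 60.6°C, outside 47.0–59.8°C ✗; longest run = 2 ✓; 3' end CAC has 2 G/C ✓ — fails.

Primer 2, Primer 3 and Primer 4.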